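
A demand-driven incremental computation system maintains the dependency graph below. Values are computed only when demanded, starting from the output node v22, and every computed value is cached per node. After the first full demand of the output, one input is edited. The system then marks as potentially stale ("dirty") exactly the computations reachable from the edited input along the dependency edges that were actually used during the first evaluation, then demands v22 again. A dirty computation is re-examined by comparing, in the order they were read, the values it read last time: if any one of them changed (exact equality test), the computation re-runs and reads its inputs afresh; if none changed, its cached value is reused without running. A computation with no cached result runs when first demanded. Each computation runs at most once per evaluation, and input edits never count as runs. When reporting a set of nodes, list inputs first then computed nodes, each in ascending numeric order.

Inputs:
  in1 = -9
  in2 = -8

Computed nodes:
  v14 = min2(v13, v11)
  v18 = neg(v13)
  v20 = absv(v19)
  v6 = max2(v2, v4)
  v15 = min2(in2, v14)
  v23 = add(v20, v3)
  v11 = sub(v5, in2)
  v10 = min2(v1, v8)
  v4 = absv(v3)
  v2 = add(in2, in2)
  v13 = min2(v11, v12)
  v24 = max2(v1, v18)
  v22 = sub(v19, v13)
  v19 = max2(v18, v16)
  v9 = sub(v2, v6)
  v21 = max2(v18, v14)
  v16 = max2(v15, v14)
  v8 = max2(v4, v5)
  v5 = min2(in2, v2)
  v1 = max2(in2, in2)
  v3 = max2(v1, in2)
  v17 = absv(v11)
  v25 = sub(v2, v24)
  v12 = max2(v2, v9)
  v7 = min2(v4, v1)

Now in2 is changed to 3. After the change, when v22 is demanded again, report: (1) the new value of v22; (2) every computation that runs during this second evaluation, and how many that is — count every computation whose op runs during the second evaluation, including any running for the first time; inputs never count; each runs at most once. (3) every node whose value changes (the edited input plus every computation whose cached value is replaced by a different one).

New value of v22: 0.
Computations that run: v1, v2, v3, v4, v5, v6, v9, v11, v12, v13, v14, v15, v16, v18, v19, v22 — 16 in total.
Values that change: in2, v1, v2, v3, v4, v5, v6, v9, v11, v12, v13, v14, v15, v16, v18, v19, v22.

First evaluation (everything demanded from the output):
  v1 = max2(-8, -8) = -8
  v2 = add(-8, -8) = -16
  v3 = max2(-8, -8) = -8
  v4 = absv(-8) = 8
  v5 = min2(-8, -16) = -16
  v6 = max2(-16, 8) = 8
  v9 = sub(-16, 8) = -24
  v11 = sub(-16, -8) = -8
  v12 = max2(-16, -24) = -16
  v13 = min2(-8, -16) = -16
  v14 = min2(-16, -8) = -16
  v15 = min2(-8, -16) = -16
  v16 = max2(-16, -16) = -16
  v18 = neg(-16) = 16
  v19 = max2(16, -16) = 16
  v22 = sub(16, -16) = 32

Propagation after the edit:
  v1: runs — in2 -8->3; in2 -8->3; result 3.
  v2: runs — in2 -8->3; in2 -8->3; result 6.
  v3: runs — v1 -8->3; in2 -8->3; result 3.
  v4: runs — v3 -8->3; result 3.
  v5: runs — in2 -8->3; v2 -16->6; result 3.
  v6: runs — v2 -16->6; v4 8->3; result 6.
  v9: runs — v2 -16->6; v6 8->6; result 0.
  v11: runs — v5 -16->3; in2 -8->3; result 0.
  v12: runs — v2 -16->6; v9 -24->0; result 6.
  v13: runs — v11 -8->0; v12 -16->6; result 0.
  v14: runs — v13 -16->0; v11 -8->0; result 0.
  v15: runs — in2 -8->3; v14 -16->0; result 0.
  v16: runs — v15 -16->0; v14 -16->0; result 0.
  v18: runs — v13 -16->0; result 0.
  v19: runs — v18 16->0; v16 -16->0; result 0.
  v22: runs — v19 16->0; v13 -16->0; result 0.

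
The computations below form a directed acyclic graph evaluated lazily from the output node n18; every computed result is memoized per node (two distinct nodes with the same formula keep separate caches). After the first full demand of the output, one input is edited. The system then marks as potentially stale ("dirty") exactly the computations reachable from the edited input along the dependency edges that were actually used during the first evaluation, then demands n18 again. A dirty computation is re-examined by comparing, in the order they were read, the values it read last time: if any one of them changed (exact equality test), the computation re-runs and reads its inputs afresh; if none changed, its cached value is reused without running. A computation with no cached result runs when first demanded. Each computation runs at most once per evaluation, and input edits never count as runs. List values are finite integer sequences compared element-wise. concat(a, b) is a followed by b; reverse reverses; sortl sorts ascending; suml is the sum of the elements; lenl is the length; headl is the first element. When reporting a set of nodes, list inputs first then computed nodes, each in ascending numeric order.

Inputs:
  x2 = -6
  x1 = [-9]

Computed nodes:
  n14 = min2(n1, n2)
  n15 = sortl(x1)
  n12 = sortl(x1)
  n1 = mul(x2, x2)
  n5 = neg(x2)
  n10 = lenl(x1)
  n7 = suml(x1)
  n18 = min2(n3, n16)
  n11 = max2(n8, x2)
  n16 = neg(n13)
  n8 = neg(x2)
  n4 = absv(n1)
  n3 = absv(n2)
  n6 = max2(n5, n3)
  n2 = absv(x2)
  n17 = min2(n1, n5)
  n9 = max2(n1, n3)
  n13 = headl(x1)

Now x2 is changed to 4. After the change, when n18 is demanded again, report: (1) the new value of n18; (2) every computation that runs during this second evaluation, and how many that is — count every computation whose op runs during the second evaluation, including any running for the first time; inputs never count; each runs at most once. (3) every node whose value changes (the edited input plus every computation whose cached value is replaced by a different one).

Demanding n18 again yields 4.
3 computations run: n2, n3, n18.
The nodes whose values change: x2, n2, n3, n18.

First demand of the output computes:
  n2 = absv(-6) = 6
  n3 = absv(6) = 6
  n13 = headl([-9]) = -9
  n16 = neg(-9) = 9
  n18 = min2(6, 9) = 6

After the edit, cleaning proceeds:
  n2: a read changed (x2 -6->4) — executes, giving 4.
  n3: a read changed (n2 6->4) — executes, giving 4.
  n18: a read changed (n3 6->4) — executes, giving 4.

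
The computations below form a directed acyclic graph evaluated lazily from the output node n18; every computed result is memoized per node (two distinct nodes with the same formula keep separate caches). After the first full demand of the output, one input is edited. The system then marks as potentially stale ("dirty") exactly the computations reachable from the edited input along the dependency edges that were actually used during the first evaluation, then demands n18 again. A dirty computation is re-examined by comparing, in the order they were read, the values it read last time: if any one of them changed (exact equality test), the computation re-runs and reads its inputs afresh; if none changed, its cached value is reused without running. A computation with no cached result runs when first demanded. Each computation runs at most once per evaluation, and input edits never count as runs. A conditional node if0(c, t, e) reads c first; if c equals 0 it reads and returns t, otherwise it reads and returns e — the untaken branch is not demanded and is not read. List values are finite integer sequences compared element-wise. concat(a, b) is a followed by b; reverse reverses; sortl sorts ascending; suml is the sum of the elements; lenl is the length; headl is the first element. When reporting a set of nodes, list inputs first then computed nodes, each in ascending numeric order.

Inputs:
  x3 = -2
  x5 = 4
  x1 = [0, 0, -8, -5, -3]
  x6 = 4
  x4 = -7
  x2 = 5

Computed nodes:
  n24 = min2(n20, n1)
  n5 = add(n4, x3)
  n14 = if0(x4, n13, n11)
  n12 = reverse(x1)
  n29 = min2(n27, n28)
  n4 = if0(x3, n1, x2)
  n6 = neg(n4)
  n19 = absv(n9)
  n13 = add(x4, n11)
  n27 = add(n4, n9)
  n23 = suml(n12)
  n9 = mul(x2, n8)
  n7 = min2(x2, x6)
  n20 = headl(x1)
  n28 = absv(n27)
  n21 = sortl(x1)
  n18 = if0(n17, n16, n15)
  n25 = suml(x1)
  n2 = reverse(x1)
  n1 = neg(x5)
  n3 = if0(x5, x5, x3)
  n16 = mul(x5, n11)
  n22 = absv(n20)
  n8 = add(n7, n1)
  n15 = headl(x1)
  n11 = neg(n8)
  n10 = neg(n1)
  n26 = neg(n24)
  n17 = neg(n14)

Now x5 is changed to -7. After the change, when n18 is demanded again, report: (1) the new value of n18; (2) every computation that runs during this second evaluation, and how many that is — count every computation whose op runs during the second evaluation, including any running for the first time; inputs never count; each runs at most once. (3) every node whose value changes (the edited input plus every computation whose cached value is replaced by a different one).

First demand of the output computes:
  n1 = neg(4) = -4
  n7 = min2(5, 4) = 4
  n8 = add(4, -4) = 0
  n11 = neg(0) = 0
  n14 = if0(x4=-7 -> else branch n11) = 0
  n16 = mul(4, 0) = 0
  n17 = neg(0) = 0
  n18 = if0(n17=0 -> then branch n16) = 0

After the edit, cleaning proceeds:
  n1: a read changed (x5 4->-7) — executes, giving 7.
  n8: a read changed (n1 -4->7) — executes, giving 11.
  n11: a read changed (n8 0->11) — executes, giving -11.
  n14: a read changed (n11 0->-11) — executes, giving -11.
  n15: had never run; runs now, result 0.
  n16: stays stale; no demand reaches it after the flip.
  n17: a read changed (n14 0->-11) — executes, giving 11.
  n18: a read changed (n17 0->11) — executes, giving 0 — identical to its old value.

Note the branch switch — demand abandons n16, which is never re-examined.

Demanding n18 again yields 0.
7 computations run: n1, n8, n11, n14, n15, n17, n18.
The nodes whose values change: x5, n1, n8, n11, n14, n17.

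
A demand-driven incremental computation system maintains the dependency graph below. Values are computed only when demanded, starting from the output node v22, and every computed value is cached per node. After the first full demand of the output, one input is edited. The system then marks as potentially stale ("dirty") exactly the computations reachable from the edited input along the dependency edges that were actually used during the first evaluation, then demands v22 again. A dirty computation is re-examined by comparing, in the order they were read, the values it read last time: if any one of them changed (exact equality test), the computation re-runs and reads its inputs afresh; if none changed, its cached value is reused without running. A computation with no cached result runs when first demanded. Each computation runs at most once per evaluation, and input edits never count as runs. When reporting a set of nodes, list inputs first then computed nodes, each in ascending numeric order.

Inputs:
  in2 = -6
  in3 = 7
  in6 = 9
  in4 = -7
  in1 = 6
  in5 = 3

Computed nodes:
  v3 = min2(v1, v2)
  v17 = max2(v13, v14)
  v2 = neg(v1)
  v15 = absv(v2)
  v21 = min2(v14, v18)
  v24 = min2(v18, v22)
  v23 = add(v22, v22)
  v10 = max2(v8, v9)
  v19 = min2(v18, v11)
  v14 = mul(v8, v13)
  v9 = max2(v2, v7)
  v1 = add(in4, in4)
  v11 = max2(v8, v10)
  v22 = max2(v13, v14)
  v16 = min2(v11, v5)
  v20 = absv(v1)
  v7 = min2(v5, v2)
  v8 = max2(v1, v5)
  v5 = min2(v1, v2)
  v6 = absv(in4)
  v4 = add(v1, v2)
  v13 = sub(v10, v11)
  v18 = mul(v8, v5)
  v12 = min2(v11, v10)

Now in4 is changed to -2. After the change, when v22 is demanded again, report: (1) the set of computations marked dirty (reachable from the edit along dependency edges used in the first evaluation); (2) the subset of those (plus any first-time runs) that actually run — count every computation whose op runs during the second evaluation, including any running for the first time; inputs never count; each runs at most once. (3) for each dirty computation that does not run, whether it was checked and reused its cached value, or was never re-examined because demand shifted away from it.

First evaluation (everything demanded from the output):
  v1 = add(-7, -7) = -14
  v2 = neg(-14) = 14
  v5 = min2(-14, 14) = -14
  v7 = min2(-14, 14) = -14
  v8 = max2(-14, -14) = -14
  v9 = max2(14, -14) = 14
  v10 = max2(-14, 14) = 14
  v11 = max2(-14, 14) = 14
  v13 = sub(14, 14) = 0
  v14 = mul(-14, 0) = 0
  v22 = max2(0, 0) = 0

Propagation after the edit:
  v1: runs — in4 -7->-2; in4 -7->-2; result -4.
  v2: runs — v1 -14->-4; result 4.
  v5: runs — v1 -14->-4; v2 14->4; result -4.
  v7: runs — v5 -14->-4; v2 14->4; result -4.
  v8: runs — v1 -14->-4; v5 -14->-4; result -4.
  v9: runs — v2 14->4; v7 -14->-4; result 4.
  v10: runs — v8 -14->-4; v9 14->4; result 4.
  v11: runs — v8 -14->-4; v10 14->4; result 4.
  v13: runs — v10 14->4; v11 14->4; result 0 (same value as before).
  v14: runs — v8 -14->-4; result 0 (same value as before).
  v22: checked — values it read are unchanged (v13 unchanged, v14 unchanged); reused cached 0 without running.

Key observation: the cutoff stops propagation at v22 — its inputs' values are unchanged, so it reuses its cache.

Marked dirty: v1, v2, v5, v7, v8, v9, v10, v11, v13, v14, v22.
Computations that run: v1, v2, v5, v7, v8, v9, v10, v11, v13, v14 — 10 in total.
Checked but reused from cache: v22.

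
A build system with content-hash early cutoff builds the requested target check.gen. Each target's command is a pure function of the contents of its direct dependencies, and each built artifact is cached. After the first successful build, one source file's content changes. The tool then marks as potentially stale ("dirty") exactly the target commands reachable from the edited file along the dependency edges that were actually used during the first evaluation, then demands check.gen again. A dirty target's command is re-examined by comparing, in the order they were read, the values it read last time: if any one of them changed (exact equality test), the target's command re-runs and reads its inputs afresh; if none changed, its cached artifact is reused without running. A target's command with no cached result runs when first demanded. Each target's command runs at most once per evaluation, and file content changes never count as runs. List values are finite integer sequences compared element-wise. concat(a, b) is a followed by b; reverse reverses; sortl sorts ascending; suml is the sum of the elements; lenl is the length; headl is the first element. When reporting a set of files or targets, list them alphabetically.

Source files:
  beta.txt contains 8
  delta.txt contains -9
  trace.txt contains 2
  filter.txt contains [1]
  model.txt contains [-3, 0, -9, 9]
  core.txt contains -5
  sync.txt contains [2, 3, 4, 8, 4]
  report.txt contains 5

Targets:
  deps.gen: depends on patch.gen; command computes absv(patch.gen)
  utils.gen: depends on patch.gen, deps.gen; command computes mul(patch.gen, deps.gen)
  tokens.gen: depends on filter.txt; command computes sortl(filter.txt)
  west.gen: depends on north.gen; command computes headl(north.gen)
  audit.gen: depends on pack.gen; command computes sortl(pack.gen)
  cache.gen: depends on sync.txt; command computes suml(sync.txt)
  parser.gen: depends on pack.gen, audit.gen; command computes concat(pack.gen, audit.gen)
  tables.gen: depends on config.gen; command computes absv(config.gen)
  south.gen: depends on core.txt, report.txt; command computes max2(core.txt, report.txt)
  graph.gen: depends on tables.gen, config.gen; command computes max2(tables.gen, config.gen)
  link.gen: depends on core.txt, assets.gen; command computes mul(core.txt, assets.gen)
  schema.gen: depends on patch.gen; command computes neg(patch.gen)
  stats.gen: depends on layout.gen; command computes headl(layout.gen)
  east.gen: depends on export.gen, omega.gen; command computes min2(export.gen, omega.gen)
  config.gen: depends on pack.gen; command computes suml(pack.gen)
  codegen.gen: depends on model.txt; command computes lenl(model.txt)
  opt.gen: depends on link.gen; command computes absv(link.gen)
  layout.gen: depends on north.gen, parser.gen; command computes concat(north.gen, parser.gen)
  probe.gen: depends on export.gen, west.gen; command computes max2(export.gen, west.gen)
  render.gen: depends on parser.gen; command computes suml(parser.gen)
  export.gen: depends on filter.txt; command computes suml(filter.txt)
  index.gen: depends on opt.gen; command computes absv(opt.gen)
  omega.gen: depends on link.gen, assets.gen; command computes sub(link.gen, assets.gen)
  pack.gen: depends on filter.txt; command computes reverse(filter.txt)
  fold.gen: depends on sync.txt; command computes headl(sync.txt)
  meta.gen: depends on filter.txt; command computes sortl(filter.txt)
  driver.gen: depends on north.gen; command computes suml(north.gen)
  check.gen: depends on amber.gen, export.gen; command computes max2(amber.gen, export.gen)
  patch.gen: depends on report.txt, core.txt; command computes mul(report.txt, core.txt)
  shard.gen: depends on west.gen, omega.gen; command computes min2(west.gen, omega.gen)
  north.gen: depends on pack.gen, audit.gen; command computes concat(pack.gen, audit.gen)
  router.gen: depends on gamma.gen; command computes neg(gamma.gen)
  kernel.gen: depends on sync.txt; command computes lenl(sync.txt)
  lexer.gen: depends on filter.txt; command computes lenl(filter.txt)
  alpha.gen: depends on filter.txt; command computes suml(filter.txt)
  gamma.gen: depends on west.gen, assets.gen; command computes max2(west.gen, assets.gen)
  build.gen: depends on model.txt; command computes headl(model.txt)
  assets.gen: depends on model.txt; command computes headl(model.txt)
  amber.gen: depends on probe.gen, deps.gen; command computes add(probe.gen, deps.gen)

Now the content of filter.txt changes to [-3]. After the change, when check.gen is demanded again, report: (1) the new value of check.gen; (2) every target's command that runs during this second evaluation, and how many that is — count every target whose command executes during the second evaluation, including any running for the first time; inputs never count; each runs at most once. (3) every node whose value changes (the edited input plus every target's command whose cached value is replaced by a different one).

New value of check.gen: 22.
Target commands that run: amber.gen, audit.gen, check.gen, export.gen, north.gen, pack.gen, probe.gen, west.gen — 8 in total.
Values that change: amber.gen, audit.gen, check.gen, export.gen, filter.txt, north.gen, pack.gen, probe.gen, west.gen.

First evaluation (everything demanded from the output):
  export.gen = suml([1]) = 1
  pack.gen = reverse([1]) = [1]
  audit.gen = sortl([1]) = [1]
  north.gen = concat([1], [1]) = [1, 1]
  patch.gen = mul(5, -5) = -25
  deps.gen = absv(-25) = 25
  west.gen = headl([1, 1]) = 1
  probe.gen = max2(1, 1) = 1
  amber.gen = add(1, 25) = 26
  check.gen = max2(26, 1) = 26

Propagation after the edit:
  export.gen: runs — filter.txt [1]->[-3]; result -3.
  pack.gen: runs — filter.txt [1]->[-3]; result [-3].
  audit.gen: runs — pack.gen [1]->[-3]; result [-3].
  north.gen: runs — pack.gen [1]->[-3]; audit.gen [1]->[-3]; result [-3, -3].
  west.gen: runs — north.gen [1, 1]->[-3, -3]; result -3.
  probe.gen: runs — export.gen 1->-3; west.gen 1->-3; result -3.
  amber.gen: runs — probe.gen 1->-3; result 22.
  check.gen: runs — amber.gen 26->22; export.gen 1->-3; result 22.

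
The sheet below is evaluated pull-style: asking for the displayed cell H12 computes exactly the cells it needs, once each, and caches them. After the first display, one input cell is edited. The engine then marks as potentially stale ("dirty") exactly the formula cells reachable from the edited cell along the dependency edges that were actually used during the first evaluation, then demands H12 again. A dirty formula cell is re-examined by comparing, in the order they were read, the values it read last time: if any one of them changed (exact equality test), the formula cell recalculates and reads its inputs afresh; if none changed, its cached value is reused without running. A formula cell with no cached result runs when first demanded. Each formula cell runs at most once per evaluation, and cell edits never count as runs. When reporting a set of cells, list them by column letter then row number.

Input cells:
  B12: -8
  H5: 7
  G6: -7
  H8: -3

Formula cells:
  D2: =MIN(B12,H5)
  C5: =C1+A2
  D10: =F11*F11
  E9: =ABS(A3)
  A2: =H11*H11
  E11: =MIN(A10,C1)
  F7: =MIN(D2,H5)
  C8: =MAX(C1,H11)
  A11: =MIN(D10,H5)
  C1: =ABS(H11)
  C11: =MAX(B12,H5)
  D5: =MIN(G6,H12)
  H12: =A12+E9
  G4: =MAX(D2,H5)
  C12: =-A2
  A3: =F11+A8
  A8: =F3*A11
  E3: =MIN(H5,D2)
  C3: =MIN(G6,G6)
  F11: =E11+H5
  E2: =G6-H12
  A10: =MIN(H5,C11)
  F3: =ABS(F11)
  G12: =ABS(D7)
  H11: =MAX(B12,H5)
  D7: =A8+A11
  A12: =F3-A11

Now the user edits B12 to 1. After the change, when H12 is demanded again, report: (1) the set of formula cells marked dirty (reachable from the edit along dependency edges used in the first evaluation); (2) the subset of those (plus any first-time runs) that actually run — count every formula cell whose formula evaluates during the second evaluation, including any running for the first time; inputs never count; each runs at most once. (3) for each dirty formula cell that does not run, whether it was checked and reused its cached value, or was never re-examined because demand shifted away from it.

The edit dirties: A3, A8, A10, A11, A12, C1, C11, D10, E9, E11, F3, F11, H11, H12.
2 formula cells run: C11, H11.
Cache hits after checking: A3, A8, A10, A11, A12, C1, D10, E9, E11, F3, F11, H12.
Note where the cutoff bites: A10 is checked, finds nothing changed, and keeps its cache.

First demand of the output computes:
  C11 = MAX(-8, 7) = 7
  A10 = MIN(7, 7) = 7
  H11 = MAX(-8, 7) = 7
  C1 = ABS(7) = 7
  E11 = MIN(7, 7) = 7
  F11 = 7 + 7 = 14
  D10 = 14 * 14 = 196
  A11 = MIN(196, 7) = 7
  F3 = ABS(14) = 14
  A8 = 14 * 7 = 98
  A3 = 14 + 98 = 112
  A12 = 14 - 7 = 7
  E9 = ABS(112) = 112
  H12 = 7 + 112 = 119

After the edit, cleaning proceeds:
  C11: a read changed (B12 -8->1) — executes, giving 7 — identical to its old value.
  A10: dirty, but its reads are unchanged (H5 unchanged, C11 unchanged); cached 7 stands.
  H11: a read changed (B12 -8->1) — executes, giving 7 — identical to its old value.
  C1: dirty, but its reads are unchanged (H11 unchanged); cached 7 stands.
  E11: dirty, but its reads are unchanged (A10 unchanged, C1 unchanged); cached 7 stands.
  F11: dirty, but its reads are unchanged (E11 unchanged, H5 unchanged); cached 14 stands.
  D10: dirty, but its reads are unchanged (F11 unchanged, F11 unchanged); cached 196 stands.
  A11: dirty, but its reads are unchanged (D10 unchanged, H5 unchanged); cached 7 stands.
  F3: dirty, but its reads are unchanged (F11 unchanged); cached 14 stands.
  A8: dirty, but its reads are unchanged (F3 unchanged, A11 unchanged); cached 98 stands.
  A3: dirty, but its reads are unchanged (F11 unchanged, A8 unchanged); cached 112 stands.
  A12: dirty, but its reads are unchanged (F3 unchanged, A11 unchanged); cached 7 stands.
  E9: dirty, but its reads are unchanged (A3 unchanged); cached 112 stands.
  H12: dirty, but its reads are unchanged (A12 unchanged, E9 unchanged); cached 119 stands.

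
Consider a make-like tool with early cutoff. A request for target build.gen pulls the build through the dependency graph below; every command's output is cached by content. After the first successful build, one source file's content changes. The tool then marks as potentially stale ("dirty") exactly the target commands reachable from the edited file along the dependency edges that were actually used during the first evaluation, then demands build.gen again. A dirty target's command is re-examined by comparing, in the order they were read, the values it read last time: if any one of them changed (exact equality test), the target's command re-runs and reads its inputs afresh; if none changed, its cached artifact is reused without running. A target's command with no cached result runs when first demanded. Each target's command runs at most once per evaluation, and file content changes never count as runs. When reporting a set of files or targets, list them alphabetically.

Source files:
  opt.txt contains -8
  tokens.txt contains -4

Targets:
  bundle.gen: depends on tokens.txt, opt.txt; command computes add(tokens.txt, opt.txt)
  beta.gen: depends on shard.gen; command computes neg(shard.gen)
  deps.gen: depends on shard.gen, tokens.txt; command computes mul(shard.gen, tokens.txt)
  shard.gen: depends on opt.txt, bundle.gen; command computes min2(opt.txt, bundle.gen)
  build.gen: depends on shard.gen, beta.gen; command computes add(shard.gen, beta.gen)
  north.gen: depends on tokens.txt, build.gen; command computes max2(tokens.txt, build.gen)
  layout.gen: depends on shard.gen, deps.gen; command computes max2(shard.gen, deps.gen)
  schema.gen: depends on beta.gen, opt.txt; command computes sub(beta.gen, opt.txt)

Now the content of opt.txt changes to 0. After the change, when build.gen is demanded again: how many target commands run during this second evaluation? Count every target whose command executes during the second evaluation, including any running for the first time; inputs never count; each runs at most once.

First demand of the output computes:
  bundle.gen = add(-4, -8) = -12
  shard.gen = min2(-8, -12) = -12
  beta.gen = neg(-12) = 12
  build.gen = add(-12, 12) = 0

After the edit, cleaning proceeds:
  bundle.gen: a read changed (opt.txt -8->0) — executes, giving -4.
  shard.gen: a read changed (opt.txt -8->0; bundle.gen -12->-4) — executes, giving -4.
  beta.gen: a read changed (shard.gen -12->-4) — executes, giving 4.
  build.gen: a read changed (shard.gen -12->-4; beta.gen 12->4) — executes, giving 0 — identical to its old value.

4 target commands run: beta.gen, build.gen, bundle.gen, shard.gen.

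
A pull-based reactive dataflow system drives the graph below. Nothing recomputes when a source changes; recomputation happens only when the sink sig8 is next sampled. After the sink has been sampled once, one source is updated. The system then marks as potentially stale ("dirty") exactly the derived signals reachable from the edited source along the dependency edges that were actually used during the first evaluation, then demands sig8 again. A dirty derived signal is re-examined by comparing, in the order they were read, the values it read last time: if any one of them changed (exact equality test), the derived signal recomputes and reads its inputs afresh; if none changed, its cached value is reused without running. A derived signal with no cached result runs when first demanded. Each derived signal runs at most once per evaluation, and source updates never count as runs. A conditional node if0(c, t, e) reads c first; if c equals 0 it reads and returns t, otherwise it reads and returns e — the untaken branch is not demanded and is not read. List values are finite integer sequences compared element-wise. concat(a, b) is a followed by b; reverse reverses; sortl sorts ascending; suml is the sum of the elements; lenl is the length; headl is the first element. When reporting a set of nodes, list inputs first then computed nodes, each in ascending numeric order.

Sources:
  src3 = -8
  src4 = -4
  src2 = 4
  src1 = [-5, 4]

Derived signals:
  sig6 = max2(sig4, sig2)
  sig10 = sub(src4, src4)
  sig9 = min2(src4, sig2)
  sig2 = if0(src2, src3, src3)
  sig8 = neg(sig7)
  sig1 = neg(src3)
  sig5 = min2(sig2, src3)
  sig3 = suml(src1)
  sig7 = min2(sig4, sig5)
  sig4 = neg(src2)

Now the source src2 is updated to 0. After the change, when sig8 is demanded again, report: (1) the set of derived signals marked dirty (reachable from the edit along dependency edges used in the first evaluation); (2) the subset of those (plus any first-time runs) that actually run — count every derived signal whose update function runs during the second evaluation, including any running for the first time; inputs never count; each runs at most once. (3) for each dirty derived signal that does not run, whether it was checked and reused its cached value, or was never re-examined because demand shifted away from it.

First evaluation (everything demanded from the output):
  sig2 = if0(src2=4 -> else branch src3) = -8
  sig4 = neg(4) = -4
  sig5 = min2(-8, -8) = -8
  sig7 = min2(-4, -8) = -8
  sig8 = neg(-8) = 8

Propagation after the edit:
  sig2: runs — src2 4->0; result -8 (same value as before).
  sig4: runs — src2 4->0; result 0.
  sig5: checked — values it read are unchanged (sig2 unchanged, src3 unchanged); reused cached -8 without running.
  sig7: runs — sig4 -4->0; result -8 (same value as before).
  sig8: checked — values it read are unchanged (sig7 unchanged); reused cached 8 without running.

Key observation: the cutoff stops propagation at sig5 — its inputs' values are unchanged, so it reuses its cache.

Marked dirty: sig2, sig4, sig5, sig7, sig8.
Derived signals that run: sig2, sig4, sig7 — 3 in total.
Checked but reused from cache: sig5, sig8.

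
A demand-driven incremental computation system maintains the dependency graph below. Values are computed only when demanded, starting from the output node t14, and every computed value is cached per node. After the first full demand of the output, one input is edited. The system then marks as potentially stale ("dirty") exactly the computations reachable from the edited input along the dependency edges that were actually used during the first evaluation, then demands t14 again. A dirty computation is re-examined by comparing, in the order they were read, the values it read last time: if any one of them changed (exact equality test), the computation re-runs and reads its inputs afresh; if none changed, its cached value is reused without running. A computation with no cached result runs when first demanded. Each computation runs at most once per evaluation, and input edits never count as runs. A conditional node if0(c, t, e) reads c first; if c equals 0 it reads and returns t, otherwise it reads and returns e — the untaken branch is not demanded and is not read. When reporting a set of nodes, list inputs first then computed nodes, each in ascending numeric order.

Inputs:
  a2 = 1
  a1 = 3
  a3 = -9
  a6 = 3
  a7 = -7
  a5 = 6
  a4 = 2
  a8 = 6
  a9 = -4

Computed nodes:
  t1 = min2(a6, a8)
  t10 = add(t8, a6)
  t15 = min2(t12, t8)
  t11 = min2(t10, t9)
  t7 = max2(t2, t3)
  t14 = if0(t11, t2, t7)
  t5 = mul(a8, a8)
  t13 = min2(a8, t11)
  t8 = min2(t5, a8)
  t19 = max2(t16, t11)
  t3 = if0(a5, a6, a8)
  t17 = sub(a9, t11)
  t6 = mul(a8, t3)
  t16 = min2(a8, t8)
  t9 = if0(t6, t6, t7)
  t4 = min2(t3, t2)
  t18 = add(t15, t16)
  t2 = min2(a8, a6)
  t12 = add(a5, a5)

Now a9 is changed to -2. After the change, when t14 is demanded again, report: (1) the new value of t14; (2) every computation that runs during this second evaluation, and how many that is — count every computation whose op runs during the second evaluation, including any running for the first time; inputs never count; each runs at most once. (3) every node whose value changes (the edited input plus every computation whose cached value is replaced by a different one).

New value of t14: 6.
Computations that run: none — 0 in total.
Values that change: a9.
Key observation: a9 is never demanded by the output, so the edit triggers no recomputation at all.

First evaluation (everything demanded from the output):
  t2 = min2(6, 3) = 3
  t3 = if0(a5=6 -> else branch a8) = 6
  t5 = mul(6, 6) = 36
  t6 = mul(6, 6) = 36
  t7 = max2(3, 6) = 6
  t8 = min2(36, 6) = 6
  t9 = if0(t6=36 -> else branch t7) = 6
  t10 = add(6, 3) = 9
  t11 = min2(9, 6) = 6
  t14 = if0(t11=6 -> else branch t7) = 6

Propagation after the edit:
  a9 feeds no computation that the output demands — nothing is marked dirty and nothing runs.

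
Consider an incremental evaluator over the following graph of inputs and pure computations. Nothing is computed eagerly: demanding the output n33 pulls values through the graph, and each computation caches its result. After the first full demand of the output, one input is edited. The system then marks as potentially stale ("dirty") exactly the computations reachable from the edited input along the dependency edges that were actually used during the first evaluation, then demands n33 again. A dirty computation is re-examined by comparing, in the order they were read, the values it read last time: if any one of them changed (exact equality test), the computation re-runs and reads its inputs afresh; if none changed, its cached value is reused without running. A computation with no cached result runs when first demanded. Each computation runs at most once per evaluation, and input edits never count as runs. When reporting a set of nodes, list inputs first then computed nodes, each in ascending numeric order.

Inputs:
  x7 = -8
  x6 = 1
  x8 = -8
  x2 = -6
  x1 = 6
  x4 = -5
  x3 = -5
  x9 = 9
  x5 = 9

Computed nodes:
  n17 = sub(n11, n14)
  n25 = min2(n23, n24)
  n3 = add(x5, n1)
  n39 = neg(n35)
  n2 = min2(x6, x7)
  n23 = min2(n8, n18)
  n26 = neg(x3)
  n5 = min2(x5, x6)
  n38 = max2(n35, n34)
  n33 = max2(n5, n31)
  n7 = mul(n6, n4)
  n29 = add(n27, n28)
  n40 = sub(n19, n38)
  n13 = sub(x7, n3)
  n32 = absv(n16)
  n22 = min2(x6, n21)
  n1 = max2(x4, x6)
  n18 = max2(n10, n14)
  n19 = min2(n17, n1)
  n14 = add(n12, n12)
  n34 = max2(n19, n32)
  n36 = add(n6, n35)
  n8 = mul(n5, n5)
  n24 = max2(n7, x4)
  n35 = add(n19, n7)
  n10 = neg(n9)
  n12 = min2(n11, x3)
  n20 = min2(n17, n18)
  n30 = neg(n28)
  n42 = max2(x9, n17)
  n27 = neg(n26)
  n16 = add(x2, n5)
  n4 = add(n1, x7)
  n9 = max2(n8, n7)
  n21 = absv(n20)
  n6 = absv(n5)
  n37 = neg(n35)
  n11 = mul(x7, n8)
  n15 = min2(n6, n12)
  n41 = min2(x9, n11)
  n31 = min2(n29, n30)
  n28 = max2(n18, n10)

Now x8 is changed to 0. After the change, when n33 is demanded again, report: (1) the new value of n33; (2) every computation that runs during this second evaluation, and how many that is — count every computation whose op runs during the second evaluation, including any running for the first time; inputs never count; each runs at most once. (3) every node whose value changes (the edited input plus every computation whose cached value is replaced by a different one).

Initial pass — values computed on the first demand:
  n1 = max2(-5, 1) = 1
  n4 = add(1, -8) = -7
  n5 = min2(9, 1) = 1
  n6 = absv(1) = 1
  n7 = mul(1, -7) = -7
  n8 = mul(1, 1) = 1
  n9 = max2(1, -7) = 1
  n10 = neg(1) = -1
  n11 = mul(-8, 1) = -8
  n12 = min2(-8, -5) = -8
  n14 = add(-8, -8) = -16
  n18 = max2(-1, -16) = -1
  n26 = neg(-5) = 5
  n27 = neg(5) = -5
  n28 = max2(-1, -1) = -1
  n29 = add(-5, -1) = -6
  n30 = neg(-1) = 1
  n31 = min2(-6, 1) = -6
  n33 = max2(1, -6) = 1

Second demand — change propagation:
  no demanded computation ever read x8, so the edit dirties nothing and nothing runs.

The important point: nothing the output needs ever reads x8, so the edit is invisible to it.

n33 now evaluates to 1.
Run set: none (0 run).
Changed values: x8.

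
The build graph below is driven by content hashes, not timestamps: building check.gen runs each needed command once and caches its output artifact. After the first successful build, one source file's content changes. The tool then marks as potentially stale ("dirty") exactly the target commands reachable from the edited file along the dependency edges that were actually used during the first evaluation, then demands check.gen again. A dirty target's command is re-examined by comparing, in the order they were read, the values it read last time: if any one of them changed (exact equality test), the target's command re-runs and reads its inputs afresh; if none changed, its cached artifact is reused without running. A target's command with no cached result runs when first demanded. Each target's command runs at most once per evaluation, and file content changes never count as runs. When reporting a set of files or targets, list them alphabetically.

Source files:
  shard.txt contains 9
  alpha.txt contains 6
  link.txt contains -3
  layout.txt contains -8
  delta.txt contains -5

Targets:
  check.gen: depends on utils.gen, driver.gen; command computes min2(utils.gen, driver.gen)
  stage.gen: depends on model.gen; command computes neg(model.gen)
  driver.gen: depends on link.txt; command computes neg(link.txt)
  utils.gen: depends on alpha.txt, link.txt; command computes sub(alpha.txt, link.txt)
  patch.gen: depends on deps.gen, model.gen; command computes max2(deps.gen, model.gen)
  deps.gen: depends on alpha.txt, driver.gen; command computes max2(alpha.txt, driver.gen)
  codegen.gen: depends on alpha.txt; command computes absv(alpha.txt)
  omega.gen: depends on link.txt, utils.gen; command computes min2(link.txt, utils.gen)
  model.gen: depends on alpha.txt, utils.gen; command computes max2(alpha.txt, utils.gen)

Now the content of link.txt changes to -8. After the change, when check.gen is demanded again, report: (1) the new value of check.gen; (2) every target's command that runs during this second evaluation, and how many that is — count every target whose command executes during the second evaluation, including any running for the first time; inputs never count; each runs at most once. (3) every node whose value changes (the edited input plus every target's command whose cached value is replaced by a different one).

check.gen now evaluates to 8.
Run set: check.gen, driver.gen, utils.gen (3 run).
Changed values: check.gen, driver.gen, link.txt, utils.gen.

Initial pass — values computed on the first demand:
  driver.gen = neg(-3) = 3
  utils.gen = sub(6, -3) = 9
  check.gen = min2(9, 3) = 3

Second demand — change propagation:
  driver.gen: re-runs because link.txt -3->-8; new result 8.
  utils.gen: re-runs because link.txt -3->-8; new result 14.
  check.gen: re-runs because utils.gen 9->14; driver.gen 3->8; new result 8.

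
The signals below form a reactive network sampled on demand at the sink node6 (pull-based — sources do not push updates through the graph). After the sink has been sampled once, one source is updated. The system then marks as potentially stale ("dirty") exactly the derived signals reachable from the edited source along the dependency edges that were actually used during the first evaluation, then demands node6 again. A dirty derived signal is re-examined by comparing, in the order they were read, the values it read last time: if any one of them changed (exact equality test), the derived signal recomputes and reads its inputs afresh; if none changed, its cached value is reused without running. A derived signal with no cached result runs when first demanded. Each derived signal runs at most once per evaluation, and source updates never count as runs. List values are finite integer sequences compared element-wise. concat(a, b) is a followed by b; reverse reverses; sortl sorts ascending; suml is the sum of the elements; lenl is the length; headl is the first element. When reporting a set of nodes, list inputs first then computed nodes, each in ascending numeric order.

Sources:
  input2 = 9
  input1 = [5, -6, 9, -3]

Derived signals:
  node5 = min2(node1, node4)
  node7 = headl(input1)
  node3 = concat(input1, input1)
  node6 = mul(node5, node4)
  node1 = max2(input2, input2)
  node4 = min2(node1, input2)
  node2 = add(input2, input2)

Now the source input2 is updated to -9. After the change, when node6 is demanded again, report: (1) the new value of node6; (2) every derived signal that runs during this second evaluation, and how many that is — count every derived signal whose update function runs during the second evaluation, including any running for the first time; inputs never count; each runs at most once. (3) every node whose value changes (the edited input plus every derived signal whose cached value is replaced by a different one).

node6 now evaluates to 81.
Run set: node1, node4, node5, node6 (4 run).
Changed values: input2, node1, node4, node5.

Initial pass — values computed on the first demand:
  node1 = max2(9, 9) = 9
  node4 = min2(9, 9) = 9
  node5 = min2(9, 9) = 9
  node6 = mul(9, 9) = 81

Second demand — change propagation:
  node1: re-runs because input2 9->-9; input2 9->-9; new result -9.
  node4: re-runs because node1 9->-9; input2 9->-9; new result -9.
  node5: re-runs because node1 9->-9; node4 9->-9; new result -9.
  node6: re-runs because node5 9->-9; node4 9->-9; new result 81 (unchanged).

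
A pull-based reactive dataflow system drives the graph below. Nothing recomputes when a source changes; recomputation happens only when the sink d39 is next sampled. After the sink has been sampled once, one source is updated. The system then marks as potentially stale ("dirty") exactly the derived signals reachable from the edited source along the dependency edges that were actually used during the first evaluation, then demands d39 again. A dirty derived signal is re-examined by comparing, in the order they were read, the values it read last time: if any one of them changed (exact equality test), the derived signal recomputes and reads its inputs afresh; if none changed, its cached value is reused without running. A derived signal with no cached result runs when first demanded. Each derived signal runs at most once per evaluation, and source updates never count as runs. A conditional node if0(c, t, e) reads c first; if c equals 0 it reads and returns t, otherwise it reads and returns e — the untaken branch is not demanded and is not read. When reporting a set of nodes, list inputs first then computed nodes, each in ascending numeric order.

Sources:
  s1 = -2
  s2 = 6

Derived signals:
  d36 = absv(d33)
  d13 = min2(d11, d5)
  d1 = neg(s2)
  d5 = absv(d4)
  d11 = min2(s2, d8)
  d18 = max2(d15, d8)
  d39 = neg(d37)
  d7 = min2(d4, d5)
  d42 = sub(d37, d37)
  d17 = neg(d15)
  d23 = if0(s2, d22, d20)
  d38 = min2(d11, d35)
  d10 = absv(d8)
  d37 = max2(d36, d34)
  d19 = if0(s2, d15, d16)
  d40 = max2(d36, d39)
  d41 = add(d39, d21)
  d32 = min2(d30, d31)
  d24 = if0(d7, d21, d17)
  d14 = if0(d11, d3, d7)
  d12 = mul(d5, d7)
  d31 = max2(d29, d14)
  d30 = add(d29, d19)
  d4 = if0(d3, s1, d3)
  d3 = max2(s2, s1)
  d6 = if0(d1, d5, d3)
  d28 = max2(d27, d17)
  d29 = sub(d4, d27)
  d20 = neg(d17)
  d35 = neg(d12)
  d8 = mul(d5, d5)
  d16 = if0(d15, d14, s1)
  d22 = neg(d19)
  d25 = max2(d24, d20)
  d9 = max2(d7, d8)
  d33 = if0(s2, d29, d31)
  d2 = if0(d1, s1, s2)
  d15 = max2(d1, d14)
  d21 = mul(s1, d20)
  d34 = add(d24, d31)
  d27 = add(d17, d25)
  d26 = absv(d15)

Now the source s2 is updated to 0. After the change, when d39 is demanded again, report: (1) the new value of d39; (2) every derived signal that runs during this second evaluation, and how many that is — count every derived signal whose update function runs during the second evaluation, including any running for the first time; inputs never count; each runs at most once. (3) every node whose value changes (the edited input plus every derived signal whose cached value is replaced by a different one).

New value of d39: -2.
Derived signals that run: d1, d3, d4, d5, d7, d8, d11, d14, d15, d17, d20, d24, d25, d27, d29, d31, d33, d34, d36, d37, d39 — 21 in total.
Values that change: s2, d1, d3, d4, d5, d7, d8, d11, d14, d15, d17, d20, d24, d25, d29, d31, d33, d36, d37, d39.

First evaluation (everything demanded from the output):
  d1 = neg(6) = -6
  d3 = max2(6, -2) = 6
  d4 = if0(d3=6 -> else branch d3) = 6
  d5 = absv(6) = 6
  d7 = min2(6, 6) = 6
  d8 = mul(6, 6) = 36
  d11 = min2(6, 36) = 6
  d14 = if0(d11=6 -> else branch d7) = 6
  d15 = max2(-6, 6) = 6
  d17 = neg(6) = -6
  d20 = neg(-6) = 6
  d24 = if0(d7=6 -> else branch d17) = -6
  d25 = max2(-6, 6) = 6
  d27 = add(-6, 6) = 0
  d29 = sub(6, 0) = 6
  d31 = max2(6, 6) = 6
  d33 = if0(s2=6 -> else branch d31) = 6
  d34 = add(-6, 6) = 0
  d36 = absv(6) = 6
  d37 = max2(6, 0) = 6
  d39 = neg(6) = -6

Propagation after the edit:
  d1: runs — s2 6->0; result 0.
  d3: runs — s2 6->0; result 0.
  d4: runs — d3 6->0; d3 6->0; result -2.
  d5: runs — d4 6->-2; result 2.
  d7: runs — d4 6->-2; d5 6->2; result -2.
  d8: runs — d5 6->2; d5 6->2; result 4.
  d11: runs — s2 6->0; d8 36->4; result 0.
  d14: runs — d11 6->0; d7 6->-2; result 0.
  d15: runs — d1 -6->0; d14 6->0; result 0.
  d17: runs — d15 6->0; result 0.
  d20: runs — d17 -6->0; result 0.
  d24: runs — d7 6->-2; d17 -6->0; result 0.
  d25: runs — d24 -6->0; d20 6->0; result 0.
  d27: runs — d17 -6->0; d25 6->0; result 0 (same value as before).
  d29: runs — d4 6->-2; result -2.
  d31: runs — d29 6->-2; d14 6->0; result 0.
  d33: runs — s2 6->0; d31 6->0; result -2.
  d34: runs — d24 -6->0; d31 6->0; result 0 (same value as before).
  d36: runs — d33 6->-2; result 2.
  d37: runs — d36 6->2; result 2.
  d39: runs — d37 6->2; result -2.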